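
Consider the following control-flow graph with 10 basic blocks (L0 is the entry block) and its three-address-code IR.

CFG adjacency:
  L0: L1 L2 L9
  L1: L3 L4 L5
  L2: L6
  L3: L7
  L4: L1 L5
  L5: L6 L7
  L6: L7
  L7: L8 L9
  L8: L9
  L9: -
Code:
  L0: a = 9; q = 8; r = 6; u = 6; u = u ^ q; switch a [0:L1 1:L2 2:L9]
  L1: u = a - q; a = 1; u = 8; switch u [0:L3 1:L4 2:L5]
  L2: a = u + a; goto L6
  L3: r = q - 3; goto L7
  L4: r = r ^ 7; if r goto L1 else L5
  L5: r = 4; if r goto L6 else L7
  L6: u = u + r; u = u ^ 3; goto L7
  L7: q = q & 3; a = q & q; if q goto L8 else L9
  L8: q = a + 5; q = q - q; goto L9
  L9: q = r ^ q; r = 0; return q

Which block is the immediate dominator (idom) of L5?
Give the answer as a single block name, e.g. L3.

idom tree: L1←L0 L2←L0 L3←L1 L4←L1 L5←L1 L6←L0 L7←L0 L8←L7 L9←L0
Dom at joins:
  L1: preds {L0,L4}: {L0} ∩ {L0,L1,L4} = {L0}; idom=L0
  L5: preds {L1,L4}: {L0,L1} ∩ {L0,L1,L4} = {L0,L1}; idom=L1
  L6: preds {L2,L5}: {L0,L2} ∩ {L0,L1,L5} = {L0}; idom=L0
  L7: preds {L3,L5,L6}: {L0,L1,L3} ∩ {L0,L1,L5} ∩ {L0,L6} = {L0}; idom=L0
  L9: preds {L0,L7,L8}: {L0} ∩ {L0,L7} ∩ {L0,L7,L8} = {L0}; idom=L0

idom(L5) = L1

Answer: L1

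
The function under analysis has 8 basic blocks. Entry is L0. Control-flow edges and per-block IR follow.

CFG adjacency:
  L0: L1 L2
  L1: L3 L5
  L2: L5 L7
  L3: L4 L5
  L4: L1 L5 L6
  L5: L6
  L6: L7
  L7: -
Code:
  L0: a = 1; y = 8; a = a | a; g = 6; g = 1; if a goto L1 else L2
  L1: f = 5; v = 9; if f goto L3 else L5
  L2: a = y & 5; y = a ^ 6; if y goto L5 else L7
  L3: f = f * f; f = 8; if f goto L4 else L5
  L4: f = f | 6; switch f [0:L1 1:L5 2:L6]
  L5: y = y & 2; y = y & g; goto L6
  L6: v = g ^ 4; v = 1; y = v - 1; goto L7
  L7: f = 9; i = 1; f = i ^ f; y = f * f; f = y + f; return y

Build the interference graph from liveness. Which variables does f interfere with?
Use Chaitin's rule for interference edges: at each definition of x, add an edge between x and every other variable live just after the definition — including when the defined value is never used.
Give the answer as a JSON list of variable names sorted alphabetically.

Answer: ["g", "i", "v", "y"]

Analysis:
Per-block:
  L0: {a,g,y} / ∅
  L1: {f,v} / ∅
  L2: {a,y} / {y}
  L3: {f} / {f}
  L4: {f} / {f}
  L5: {y} / {g,y}
  L6: {v,y} / {g}
  L7: {f,i,y} / ∅

Backward fixpoint:
  L0 li=∅ lo={g,y}
  L1 li={g,y} lo={f,g,y}
  L2 li={g,y} lo={g,y}
  L3 li={f,g,y} lo={f,g,y}
  L4 li={f,g,y} lo={g,y}
  L5 li={g,y} lo={g}
  L6 li={g} lo=∅
  L7 li=∅ lo=∅

Conflict graph:
  a: {g,y}
  f: {g,i,v,y}
  g: {a,f,v,y}
  i: {f}
  v: {f,g,y}
  y: {a,f,g,v}

N(f) = ["g", "i", "v", "y"]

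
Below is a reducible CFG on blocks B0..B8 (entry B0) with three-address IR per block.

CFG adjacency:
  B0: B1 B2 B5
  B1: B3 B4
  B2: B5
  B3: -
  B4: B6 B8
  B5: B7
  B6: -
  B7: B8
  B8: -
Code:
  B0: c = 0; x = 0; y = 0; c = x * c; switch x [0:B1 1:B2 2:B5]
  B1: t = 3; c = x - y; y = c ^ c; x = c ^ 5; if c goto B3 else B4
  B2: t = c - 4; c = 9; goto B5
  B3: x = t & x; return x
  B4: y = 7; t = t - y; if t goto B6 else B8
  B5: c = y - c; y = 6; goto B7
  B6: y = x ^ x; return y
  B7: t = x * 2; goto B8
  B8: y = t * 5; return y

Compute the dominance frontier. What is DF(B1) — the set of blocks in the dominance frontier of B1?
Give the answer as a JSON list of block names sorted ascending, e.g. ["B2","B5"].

idom tree: B1←B0 B2←B0 B3←B1 B4←B1 B5←B0 B6←B4 B7←B5 B8←B0
Join-block Dom:
  B5: preds {B0,B2}: {B0} ∩ {B0,B2} = {B0}; idom=B0
  B8: preds {B4,B7}: {B0,B1,B4} ∩ {B0,B5,B7} = {B0}; idom=B0

DF walk-up:
  B5←B0: walk · to B0
  B5←B2: walk B2 to B0
  B8←B4: walk B4→B1 to B0
  B8←B7: walk B7→B5 to B0
  DF(B0)=∅
  DF(B1)={B8}
  DF(B2)={B5}
  DF(B3)=∅
  DF(B4)={B8}
  DF(B5)={B8}
  DF(B6)=∅
  DF(B7)={B8}
  DF(B8)=∅

DF(B1) = ["B8"]

Answer: ["B8"]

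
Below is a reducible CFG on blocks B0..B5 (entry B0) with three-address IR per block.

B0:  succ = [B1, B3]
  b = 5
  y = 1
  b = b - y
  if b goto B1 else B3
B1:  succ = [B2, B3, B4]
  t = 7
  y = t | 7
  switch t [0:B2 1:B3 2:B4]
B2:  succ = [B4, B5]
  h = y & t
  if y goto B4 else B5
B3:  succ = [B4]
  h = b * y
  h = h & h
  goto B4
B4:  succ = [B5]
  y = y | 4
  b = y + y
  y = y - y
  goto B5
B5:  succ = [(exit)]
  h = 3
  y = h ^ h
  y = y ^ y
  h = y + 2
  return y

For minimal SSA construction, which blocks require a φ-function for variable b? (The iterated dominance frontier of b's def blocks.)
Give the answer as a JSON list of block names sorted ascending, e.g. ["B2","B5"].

idom tree: B1←B0 B2←B1 B3←B0 B4←B0 B5←B0
Join-block Dom:
  B3: preds {B0,B1}: {B0} ∩ {B0,B1} = {B0}; idom=B0
  B4: preds {B1,B2,B3}: {B0,B1} ∩ {B0,B1,B2} ∩ {B0,B3} = {B0}; idom=B0
  B5: preds {B2,B4}: {B0,B1,B2} ∩ {B0,B4} = {B0}; idom=B0

DF walk-up:
  join B3 pred B0: · stop@B0
  join B3 pred B1: B1 stop@B0
  join B4 pred B1: B1 stop@B0
  join B4 pred B2: B2→B1 stop@B0
  join B4 pred B3: B3 stop@B0
  join B5 pred B2: B2→B1 stop@B0
  join B5 pred B4: B4 stop@B0
  B0: DF=∅
  B1: DF={B3,B4,B5}
  B2: DF={B4,B5}
  B3: DF={B4}
  B4: DF={B5}
  B5: DF=∅

φ for b: defs {B0,B4}
  DF⁺ = {B5}

Answer: ["B5"]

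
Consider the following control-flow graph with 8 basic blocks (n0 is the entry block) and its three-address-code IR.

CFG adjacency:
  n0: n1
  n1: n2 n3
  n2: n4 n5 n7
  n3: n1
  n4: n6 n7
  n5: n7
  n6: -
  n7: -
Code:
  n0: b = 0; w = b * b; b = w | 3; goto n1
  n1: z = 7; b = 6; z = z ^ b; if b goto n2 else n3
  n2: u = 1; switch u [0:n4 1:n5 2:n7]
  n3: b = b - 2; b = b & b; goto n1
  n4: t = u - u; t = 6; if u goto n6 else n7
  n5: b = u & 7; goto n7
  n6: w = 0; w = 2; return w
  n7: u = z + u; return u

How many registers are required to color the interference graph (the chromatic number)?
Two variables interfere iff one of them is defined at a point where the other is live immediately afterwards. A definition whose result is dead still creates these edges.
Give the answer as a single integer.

Answer: 3

Working:
def/use:
  n0 def {b,w} use ∅
  n1 def {b,z} use ∅
  n2 def {u} use ∅
  n3 def {b} use {b}
  n4 def {t} use {u}
  n5 def {b} use {u}
  n6 def {w} use ∅
  n7 def {u} use {u,z}

Liveness:
  n0: in=∅ out=∅
  n1: in=∅ out={b,z}
  n2: in={z} out={u,z}
  n3: in={b} out=∅
  n4: in={u,z} out={u,z}
  n5: in={u,z} out={u,z}
  n6: in=∅ out=∅
  n7: in={u,z} out=∅

Interfere edges:
  b↔{u,z}
  t↔{u,z}
  u↔{b,t,z}
  w↔∅
  z↔{b,t,u}

Colouring:
  lower bound: {b,u,z} mutually conflict ⇒ χ ≥ 3
  3-colouring: r0={u,w}  r1={z}  r2={b,t}
  χ = 3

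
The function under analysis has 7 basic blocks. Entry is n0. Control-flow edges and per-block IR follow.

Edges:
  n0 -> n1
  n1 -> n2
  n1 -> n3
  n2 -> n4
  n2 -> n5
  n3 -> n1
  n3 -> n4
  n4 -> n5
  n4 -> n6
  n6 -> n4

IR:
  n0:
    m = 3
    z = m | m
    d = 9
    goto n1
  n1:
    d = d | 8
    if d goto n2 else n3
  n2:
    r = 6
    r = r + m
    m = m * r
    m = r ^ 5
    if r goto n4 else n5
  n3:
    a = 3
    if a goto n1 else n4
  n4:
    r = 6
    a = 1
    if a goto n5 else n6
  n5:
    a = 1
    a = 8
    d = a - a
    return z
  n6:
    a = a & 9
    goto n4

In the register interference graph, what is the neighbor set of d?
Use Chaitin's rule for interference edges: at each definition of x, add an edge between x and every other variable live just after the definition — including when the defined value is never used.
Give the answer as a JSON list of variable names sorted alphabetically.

Block summaries:
  n0 def {d,m,z} use ∅
  n1 def {d} use {d}
  n2 def {m,r} use {m}
  n3 def {a} use ∅
  n4 def {a,r} use ∅
  n5 def {a,d} use {z}
  n6 def {a} use {a}

Backward fixpoint:
  live n0: ∅→{d,m,z}
  live n1: {d,m,z}→{d,m,z}
  live n2: {m,z}→{z}
  live n3: {d,m,z}→{d,m,z}
  live n4: {z}→{a,z}
  live n5: {z}→∅
  live n6: {a,z}→{z}

Interfere edges:
  a: {d,m,z}
  d: {a,m,z}
  m: {a,d,r,z}
  r: {m,z}
  z: {a,d,m,r}

N(d) = ["a", "m", "z"]

Answer: ["a", "m", "z"]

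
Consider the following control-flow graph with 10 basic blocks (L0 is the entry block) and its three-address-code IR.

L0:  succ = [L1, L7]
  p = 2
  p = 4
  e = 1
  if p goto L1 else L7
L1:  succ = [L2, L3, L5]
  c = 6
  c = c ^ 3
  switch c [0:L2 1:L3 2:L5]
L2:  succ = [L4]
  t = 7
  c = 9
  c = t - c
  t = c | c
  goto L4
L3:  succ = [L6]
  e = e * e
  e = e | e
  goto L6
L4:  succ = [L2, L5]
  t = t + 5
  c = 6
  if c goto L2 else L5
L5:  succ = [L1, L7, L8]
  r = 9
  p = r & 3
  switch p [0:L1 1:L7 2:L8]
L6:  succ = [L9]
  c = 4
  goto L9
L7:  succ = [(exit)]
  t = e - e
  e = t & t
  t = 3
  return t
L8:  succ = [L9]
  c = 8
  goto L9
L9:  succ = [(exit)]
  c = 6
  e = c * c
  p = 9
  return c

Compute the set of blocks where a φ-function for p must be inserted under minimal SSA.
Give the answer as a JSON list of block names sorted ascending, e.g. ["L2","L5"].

idom tree: L1←L0 L2←L1 L3←L1 L4←L2 L5←L1 L6←L3 L7←L0 L8←L5 L9←L1
Dom∩ at merges:
  L1: preds {L0,L5}: {L0} ∩ {L0,L1,L5} = {L0}; idom=L0
  L2: preds {L1,L4}: {L0,L1} ∩ {L0,L1,L2,L4} = {L0,L1}; idom=L1
  L5: preds {L1,L4}: {L0,L1} ∩ {L0,L1,L2,L4} = {L0,L1}; idom=L1
  L7: preds {L0,L5}: {L0} ∩ {L0,L1,L5} = {L0}; idom=L0
  L9: preds {L6,L8}: {L0,L1,L3,L6} ∩ {L0,L1,L5,L8} = {L0,L1}; idom=L1

DF walk-up:
  join L1 pred L0: · stop@L0
  join L1 pred L5: L5→L1 stop@L0
  join L2 pred L1: · stop@L1
  join L2 pred L4: L4→L2 stop@L1
  join L5 pred L1: · stop@L1
  join L5 pred L4: L4→L2 stop@L1
  join L7 pred L0: · stop@L0
  join L7 pred L5: L5→L1 stop@L0
  join L9 pred L6: L6→L3 stop@L1
  join L9 pred L8: L8→L5 stop@L1
  L0 → ∅
  L1 → {L1,L7}
  L2 → {L2,L5}
  L3 → {L9}
  L4 → {L2,L5}
  L5 → {L1,L7,L9}
  L6 → {L9}
  L7 → ∅
  L8 → {L9}
  L9 → ∅

φ for p: defs {L0,L5,L9}
  DF⁺ = {L1,L7,L9}

Answer: ["L1", "L7", "L9"]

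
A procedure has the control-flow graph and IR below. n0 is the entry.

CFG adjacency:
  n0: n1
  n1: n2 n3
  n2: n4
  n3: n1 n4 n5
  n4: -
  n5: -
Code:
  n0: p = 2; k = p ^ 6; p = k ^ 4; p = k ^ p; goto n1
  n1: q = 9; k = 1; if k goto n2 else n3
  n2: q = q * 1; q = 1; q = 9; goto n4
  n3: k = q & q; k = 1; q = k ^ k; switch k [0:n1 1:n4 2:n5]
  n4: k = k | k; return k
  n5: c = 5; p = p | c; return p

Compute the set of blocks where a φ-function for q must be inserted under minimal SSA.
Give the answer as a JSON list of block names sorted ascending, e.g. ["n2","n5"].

Answer: ["n1", "n4"]

Derivation:
idom tree: n1←n0 n2←n1 n3←n1 n4←n1 n5←n3
Dom∩ at merges:
  n1: preds {n0,n3}: {n0} ∩ {n0,n1,n3} = {n0}; idom=n0
  n4: preds {n2,n3}: {n0,n1,n2} ∩ {n0,n1,n3} = {n0,n1}; idom=n1

DF derivation:
  n1←n0: walk · to n0
  n1←n3: walk n3→n1 to n0
  n4←n2: walk n2 to n1
  n4←n3: walk n3 to n1
  DF(n0)=∅
  DF(n1)={n1}
  DF(n2)={n4}
  DF(n3)={n1,n4}
  DF(n4)=∅
  DF(n5)=∅

φ for q: defs {n1,n2,n3}
  DF⁺ = {n1,n4}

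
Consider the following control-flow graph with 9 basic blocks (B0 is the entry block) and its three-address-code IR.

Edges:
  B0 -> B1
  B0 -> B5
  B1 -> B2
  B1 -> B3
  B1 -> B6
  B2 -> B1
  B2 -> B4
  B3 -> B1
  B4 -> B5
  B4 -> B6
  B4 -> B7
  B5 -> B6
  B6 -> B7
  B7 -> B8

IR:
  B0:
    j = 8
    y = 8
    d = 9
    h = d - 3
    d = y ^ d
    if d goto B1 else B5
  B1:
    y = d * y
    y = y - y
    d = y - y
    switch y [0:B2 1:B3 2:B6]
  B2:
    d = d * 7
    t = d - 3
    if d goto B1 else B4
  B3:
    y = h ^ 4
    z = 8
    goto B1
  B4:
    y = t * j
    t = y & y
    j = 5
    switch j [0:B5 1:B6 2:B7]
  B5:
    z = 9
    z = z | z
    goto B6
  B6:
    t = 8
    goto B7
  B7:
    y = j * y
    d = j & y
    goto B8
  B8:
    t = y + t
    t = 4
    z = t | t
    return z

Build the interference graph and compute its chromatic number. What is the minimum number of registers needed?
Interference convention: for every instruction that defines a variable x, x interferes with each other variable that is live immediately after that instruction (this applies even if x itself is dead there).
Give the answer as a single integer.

Answer: 5

Derivation:
Block summaries:
  B0: {d,h,j,y} / ∅
  B1: {d,y} / {d,y}
  B2: {d,t} / {d}
  B3: {y,z} / {h}
  B4: {j,t,y} / {j,t}
  B5: {z} / ∅
  B6: {t} / ∅
  B7: {d,y} / {j,y}
  B8: {t,z} / {t,y}

Live sets:
  live B0: ∅→{d,h,j,y}
  live B1: {d,h,j,y}→{d,h,j,y}
  live B2: {d,h,j,y}→{d,h,j,t,y}
  live B3: {d,h,j}→{d,h,j,y}
  live B4: {j,t}→{j,t,y}
  live B5: {j,y}→{j,y}
  live B6: {j,y}→{j,t,y}
  live B7: {j,t,y}→{t,y}
  live B8: {t,y}→∅

Interference:
  d — {h,j,t,y,z}
  h — {d,j,t,y,z}
  j — {d,h,t,y,z}
  t — {d,h,j,y}
  y — {d,h,j,t,z}
  z — {d,h,j,y}

Colouring:
  {d,h,j,t,y} pairwise interfere (5-clique) ⇒ χ ≥ 5
  assign d→r0 h→r1 j→r2 t→r4 y→r3 z→r4 — no edge inside a register ⇒ χ ≤ 5
  χ = 5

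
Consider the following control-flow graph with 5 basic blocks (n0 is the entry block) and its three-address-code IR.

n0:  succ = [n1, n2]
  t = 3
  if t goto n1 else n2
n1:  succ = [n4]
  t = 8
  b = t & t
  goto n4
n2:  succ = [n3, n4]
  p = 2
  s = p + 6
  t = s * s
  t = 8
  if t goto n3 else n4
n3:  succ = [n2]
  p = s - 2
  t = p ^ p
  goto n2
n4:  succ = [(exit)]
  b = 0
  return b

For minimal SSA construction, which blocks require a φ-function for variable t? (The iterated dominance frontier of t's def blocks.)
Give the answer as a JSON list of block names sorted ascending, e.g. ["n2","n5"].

Answer: ["n2", "n4"]

Derivation:
idom tree: n1←n0 n2←n0 n3←n2 n4←n0
Dom at joins:
  n2: preds {n0,n3}: {n0} ∩ {n0,n2,n3} = {n0}; idom=n0
  n4: preds {n1,n2}: {n0,n1} ∩ {n0,n2} = {n0}; idom=n0

DF derivation:
  join n2 pred n0: · stop@n0
  join n2 pred n3: n3→n2 stop@n0
  join n4 pred n1: n1 stop@n0
  join n4 pred n2: n2 stop@n0
  n0: DF=∅
  n1: DF={n4}
  n2: DF={n2,n4}
  n3: DF={n2}
  n4: DF=∅

φ for t: defs {n0,n1,n2,n3}
  DF⁺ = {n2,n4}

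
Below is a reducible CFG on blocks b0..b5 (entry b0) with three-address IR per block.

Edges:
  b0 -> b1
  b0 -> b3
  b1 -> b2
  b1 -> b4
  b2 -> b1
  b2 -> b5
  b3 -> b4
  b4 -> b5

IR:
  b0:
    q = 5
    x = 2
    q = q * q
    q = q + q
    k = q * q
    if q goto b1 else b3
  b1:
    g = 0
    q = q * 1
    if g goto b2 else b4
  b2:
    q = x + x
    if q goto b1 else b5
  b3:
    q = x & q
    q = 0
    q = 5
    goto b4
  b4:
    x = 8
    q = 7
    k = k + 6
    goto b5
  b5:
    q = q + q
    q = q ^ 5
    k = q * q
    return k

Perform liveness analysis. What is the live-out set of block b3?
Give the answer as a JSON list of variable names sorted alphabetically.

def/use:
  b0: def={k,q,x} ue=∅
  b1: def={g,q} ue={q}
  b2: def={q} ue={x}
  b3: def={q} ue={q,x}
  b4: def={k,q,x} ue={k}
  b5: def={k,q} ue={q}

Backward fixpoint:
  b0: in=∅ out={k,q,x}
  b1: in={k,q,x} out={k,x}
  b2: in={k,x} out={k,q,x}
  b3: in={k,q,x} out={k}
  b4: in={k} out={q}
  b5: in={q} out=∅

live-out(b3) = ["k"]

Answer: ["k"]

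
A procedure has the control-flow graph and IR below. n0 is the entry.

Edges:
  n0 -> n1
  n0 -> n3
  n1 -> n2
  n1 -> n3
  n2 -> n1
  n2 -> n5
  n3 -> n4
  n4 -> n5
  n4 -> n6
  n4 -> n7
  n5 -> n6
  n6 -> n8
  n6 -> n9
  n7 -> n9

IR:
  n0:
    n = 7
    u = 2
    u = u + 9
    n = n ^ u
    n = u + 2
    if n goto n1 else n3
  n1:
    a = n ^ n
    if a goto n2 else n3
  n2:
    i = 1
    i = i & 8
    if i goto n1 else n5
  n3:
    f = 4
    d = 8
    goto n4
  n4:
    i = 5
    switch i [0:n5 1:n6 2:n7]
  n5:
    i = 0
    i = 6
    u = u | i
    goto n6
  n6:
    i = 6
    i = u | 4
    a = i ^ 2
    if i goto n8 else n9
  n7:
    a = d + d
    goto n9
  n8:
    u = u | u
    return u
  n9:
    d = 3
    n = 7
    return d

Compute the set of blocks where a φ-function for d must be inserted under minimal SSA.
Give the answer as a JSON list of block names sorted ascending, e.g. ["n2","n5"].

idom tree: n1←n0 n2←n1 n3←n0 n4←n3 n5←n0 n6←n0 n7←n4 n8←n6 n9←n0
Join-block Dom:
  n1: preds {n0,n2}: {n0} ∩ {n0,n1,n2} = {n0}; idom=n0
  n3: preds {n0,n1}: {n0} ∩ {n0,n1} = {n0}; idom=n0
  n5: preds {n2,n4}: {n0,n1,n2} ∩ {n0,n3,n4} = {n0}; idom=n0
  n6: preds {n4,n5}: {n0,n3,n4} ∩ {n0,n5} = {n0}; idom=n0
  n9: preds {n6,n7}: {n0,n6} ∩ {n0,n3,n4,n7} = {n0}; idom=n0

DF walk-up:
  join n1 pred n0: · stop@n0
  join n1 pred n2: n2→n1 stop@n0
  join n3 pred n0: · stop@n0
  join n3 pred n1: n1 stop@n0
  join n5 pred n2: n2→n1 stop@n0
  join n5 pred n4: n4→n3 stop@n0
  join n6 pred n4: n4→n3 stop@n0
  join n6 pred n5: n5 stop@n0
  join n9 pred n6: n6 stop@n0
  join n9 pred n7: n7→n4→n3 stop@n0
  DF(n0)=∅
  DF(n1)={n1,n3,n5}
  DF(n2)={n1,n5}
  DF(n3)={n5,n6,n9}
  DF(n4)={n5,n6,n9}
  DF(n5)={n6}
  DF(n6)={n9}
  DF(n7)={n9}
  DF(n8)=∅
  DF(n9)=∅

φ for d: defs {n3,n9}
  DF⁺ = {n5,n6,n9}

Answer: ["n5", "n6", "n9"]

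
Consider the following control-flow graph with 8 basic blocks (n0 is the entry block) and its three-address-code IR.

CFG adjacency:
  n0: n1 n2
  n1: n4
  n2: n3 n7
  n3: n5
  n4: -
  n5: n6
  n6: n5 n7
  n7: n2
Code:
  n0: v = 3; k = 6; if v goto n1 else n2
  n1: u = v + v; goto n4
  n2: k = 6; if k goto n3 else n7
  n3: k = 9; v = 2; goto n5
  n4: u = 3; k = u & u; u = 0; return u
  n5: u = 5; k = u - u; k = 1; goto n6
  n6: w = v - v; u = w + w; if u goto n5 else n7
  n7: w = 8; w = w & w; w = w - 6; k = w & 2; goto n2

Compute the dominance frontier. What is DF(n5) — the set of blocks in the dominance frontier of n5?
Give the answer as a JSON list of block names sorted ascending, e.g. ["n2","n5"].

idom tree: n1←n0 n2←n0 n3←n2 n4←n1 n5←n3 n6←n5 n7←n2
Join-block Dom:
  n2: preds {n0,n7}: {n0} ∩ {n0,n2,n7} = {n0}; idom=n0
  n5: preds {n3,n6}: {n0,n2,n3} ∩ {n0,n2,n3,n5,n6} = {n0,n2,n3}; idom=n3
  n7: preds {n2,n6}: {n0,n2} ∩ {n0,n2,n3,n5,n6} = {n0,n2}; idom=n2

Frontier:
  join n2 pred n0: · stop@n0
  join n2 pred n7: n7→n2 stop@n0
  join n5 pred n3: · stop@n3
  join n5 pred n6: n6→n5 stop@n3
  join n7 pred n2: · stop@n2
  join n7 pred n6: n6→n5→n3 stop@n2
  n0 → ∅
  n1 → ∅
  n2 → {n2}
  n3 → {n7}
  n4 → ∅
  n5 → {n5,n7}
  n6 → {n5,n7}
  n7 → {n2}

DF(n5) = ["n5", "n7"]

Answer: ["n5", "n7"]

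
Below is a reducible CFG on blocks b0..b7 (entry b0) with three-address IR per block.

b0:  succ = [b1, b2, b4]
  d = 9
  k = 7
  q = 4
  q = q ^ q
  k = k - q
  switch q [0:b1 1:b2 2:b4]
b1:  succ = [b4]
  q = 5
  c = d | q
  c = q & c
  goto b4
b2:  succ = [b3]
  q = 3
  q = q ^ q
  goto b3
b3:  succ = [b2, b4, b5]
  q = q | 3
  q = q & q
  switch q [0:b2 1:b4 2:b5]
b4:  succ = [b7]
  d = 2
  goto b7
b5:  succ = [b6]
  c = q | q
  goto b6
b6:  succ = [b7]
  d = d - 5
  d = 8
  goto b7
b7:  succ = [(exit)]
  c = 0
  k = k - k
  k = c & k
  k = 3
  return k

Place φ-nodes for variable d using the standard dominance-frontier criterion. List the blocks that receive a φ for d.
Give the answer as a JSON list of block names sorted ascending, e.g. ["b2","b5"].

Answer: ["b7"]

Working:
idom tree: b1←b0 b2←b0 b3←b2 b4←b0 b5←b3 b6←b5 b7←b0
Dom at joins:
  b2: preds {b0,b3}: {b0} ∩ {b0,b2,b3} = {b0}; idom=b0
  b4: preds {b0,b1,b3}: {b0} ∩ {b0,b1} ∩ {b0,b2,b3} = {b0}; idom=b0
  b7: preds {b4,b6}: {b0,b4} ∩ {b0,b2,b3,b5,b6} = {b0}; idom=b0

DF walk-up:
  join b2 pred b0: · stop@b0
  join b2 pred b3: b3→b2 stop@b0
  join b4 pred b0: · stop@b0
  join b4 pred b1: b1 stop@b0
  join b4 pred b3: b3→b2 stop@b0
  join b7 pred b4: b4 stop@b0
  join b7 pred b6: b6→b5→b3→b2 stop@b0
  b0 → ∅
  b1 → {b4}
  b2 → {b2,b4,b7}
  b3 → {b2,b4,b7}
  b4 → {b7}
  b5 → {b7}
  b6 → {b7}
  b7 → ∅

φ for d: defs {b0,b4,b6}
  DF⁺ = {b7}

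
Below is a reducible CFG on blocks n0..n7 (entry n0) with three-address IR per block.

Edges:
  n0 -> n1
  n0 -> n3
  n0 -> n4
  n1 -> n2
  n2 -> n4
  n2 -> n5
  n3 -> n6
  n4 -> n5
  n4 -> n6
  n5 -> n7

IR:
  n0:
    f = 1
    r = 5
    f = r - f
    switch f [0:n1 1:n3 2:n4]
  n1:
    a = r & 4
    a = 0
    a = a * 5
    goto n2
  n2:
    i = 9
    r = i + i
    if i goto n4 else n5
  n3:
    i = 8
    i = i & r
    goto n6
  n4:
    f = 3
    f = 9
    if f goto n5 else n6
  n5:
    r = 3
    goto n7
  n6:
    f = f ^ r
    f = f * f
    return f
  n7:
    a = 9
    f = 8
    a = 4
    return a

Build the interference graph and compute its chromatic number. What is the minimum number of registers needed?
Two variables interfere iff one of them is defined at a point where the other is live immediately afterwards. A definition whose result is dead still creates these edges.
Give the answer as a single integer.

def/use:
  n0: def={f,r} ue=∅
  n1: def={a} ue={r}
  n2: def={i,r} ue=∅
  n3: def={i} ue={r}
  n4: def={f} ue=∅
  n5: def={r} ue=∅
  n6: def={f} ue={f,r}
  n7: def={a,f} ue=∅

Backward fixpoint:
  live n0: ∅→{f,r}
  live n1: {r}→∅
  live n2: ∅→{r}
  live n3: {f,r}→{f,r}
  live n4: {r}→{f,r}
  live n5: ∅→∅
  live n6: {f,r}→∅
  live n7: ∅→∅

Interference:
  a — ∅
  f — {i,r}
  i — {f,r}
  r — {f,i}

Colouring:
  lower bound: {f,i,r} mutually conflict ⇒ χ ≥ 3
  assign a→c0 f→c0 i→c1 r→c2 — no edge inside a register ⇒ χ ≤ 3
  χ = 3

Answer: 3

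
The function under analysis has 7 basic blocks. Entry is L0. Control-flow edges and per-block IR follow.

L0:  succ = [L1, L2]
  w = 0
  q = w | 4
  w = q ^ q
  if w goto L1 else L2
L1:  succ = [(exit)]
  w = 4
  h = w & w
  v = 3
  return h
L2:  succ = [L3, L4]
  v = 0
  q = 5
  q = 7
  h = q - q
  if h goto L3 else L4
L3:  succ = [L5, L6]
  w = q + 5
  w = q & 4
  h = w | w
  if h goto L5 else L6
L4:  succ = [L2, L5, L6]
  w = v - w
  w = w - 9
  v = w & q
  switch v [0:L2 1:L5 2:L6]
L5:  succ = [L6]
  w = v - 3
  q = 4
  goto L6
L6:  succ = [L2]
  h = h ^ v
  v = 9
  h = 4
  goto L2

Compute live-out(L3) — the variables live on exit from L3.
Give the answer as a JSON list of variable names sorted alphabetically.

Block summaries:
  L0: {q,w} / ∅
  L1: {h,v,w} / ∅
  L2: {h,q,v} / ∅
  L3: {h,w} / {q}
  L4: {v,w} / {q,v,w}
  L5: {q,w} / {v}
  L6: {h,v} / {h,v}

Live sets:
  live L0: ∅→{w}
  live L1: ∅→∅
  live L2: {w}→{h,q,v,w}
  live L3: {q,v}→{h,v,w}
  live L4: {h,q,v,w}→{h,v,w}
  live L5: {h,v}→{h,v,w}
  live L6: {h,v,w}→{w}

live-out(L3) = ["h", "v", "w"]

Answer: ["h", "v", "w"]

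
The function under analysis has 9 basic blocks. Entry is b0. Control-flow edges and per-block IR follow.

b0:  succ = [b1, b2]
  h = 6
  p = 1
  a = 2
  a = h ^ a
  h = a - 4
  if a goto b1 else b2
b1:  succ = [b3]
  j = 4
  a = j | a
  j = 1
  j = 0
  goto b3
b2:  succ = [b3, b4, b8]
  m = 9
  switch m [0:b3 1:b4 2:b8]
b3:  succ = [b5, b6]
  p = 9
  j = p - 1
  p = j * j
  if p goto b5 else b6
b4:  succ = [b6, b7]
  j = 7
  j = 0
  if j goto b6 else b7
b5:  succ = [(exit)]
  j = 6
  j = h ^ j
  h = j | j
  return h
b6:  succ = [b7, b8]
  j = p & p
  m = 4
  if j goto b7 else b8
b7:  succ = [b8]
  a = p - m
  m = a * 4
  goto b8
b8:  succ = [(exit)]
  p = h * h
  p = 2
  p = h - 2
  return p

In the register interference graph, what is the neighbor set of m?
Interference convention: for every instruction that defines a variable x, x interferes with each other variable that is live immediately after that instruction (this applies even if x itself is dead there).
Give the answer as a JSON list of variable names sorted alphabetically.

Answer: ["h", "j", "p"]

Working:
def/use:
  b0: {a,h,p} / ∅
  b1: {a,j} / {a}
  b2: {m} / ∅
  b3: {j,p} / ∅
  b4: {j} / ∅
  b5: {h,j} / {h}
  b6: {j,m} / {p}
  b7: {a,m} / {m,p}
  b8: {p} / {h}

Liveness:
  b0 li=∅ lo={a,h,p}
  b1 li={a,h} lo={h}
  b2 li={h,p} lo={h,m,p}
  b3 li={h} lo={h,p}
  b4 li={h,m,p} lo={h,m,p}
  b5 li={h} lo=∅
  b6 li={h,p} lo={h,m,p}
  b7 li={h,m,p} lo={h}
  b8 li={h} lo=∅

Conflict graph:
  a: {h,j,p}
  h: {a,j,m,p}
  j: {a,h,m,p}
  m: {h,j,p}
  p: {a,h,j,m}

N(m) = ["h", "j", "p"]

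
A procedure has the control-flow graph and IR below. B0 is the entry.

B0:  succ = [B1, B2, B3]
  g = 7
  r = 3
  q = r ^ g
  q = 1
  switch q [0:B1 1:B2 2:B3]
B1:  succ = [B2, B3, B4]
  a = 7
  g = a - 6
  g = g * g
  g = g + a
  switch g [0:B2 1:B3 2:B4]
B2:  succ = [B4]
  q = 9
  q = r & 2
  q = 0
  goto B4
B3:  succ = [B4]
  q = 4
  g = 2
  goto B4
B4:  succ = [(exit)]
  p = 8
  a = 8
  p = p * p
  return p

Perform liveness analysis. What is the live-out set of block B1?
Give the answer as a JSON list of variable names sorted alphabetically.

def/use:
  B0: {g,q,r} / ∅
  B1: {a,g} / ∅
  B2: {q} / {r}
  B3: {g,q} / ∅
  B4: {a,p} / ∅

Backward fixpoint:
  live B0: ∅→{r}
  live B1: {r}→{r}
  live B2: {r}→∅
  live B3: ∅→∅
  live B4: ∅→∅

live-out(B1) = ["r"]

Answer: ["r"]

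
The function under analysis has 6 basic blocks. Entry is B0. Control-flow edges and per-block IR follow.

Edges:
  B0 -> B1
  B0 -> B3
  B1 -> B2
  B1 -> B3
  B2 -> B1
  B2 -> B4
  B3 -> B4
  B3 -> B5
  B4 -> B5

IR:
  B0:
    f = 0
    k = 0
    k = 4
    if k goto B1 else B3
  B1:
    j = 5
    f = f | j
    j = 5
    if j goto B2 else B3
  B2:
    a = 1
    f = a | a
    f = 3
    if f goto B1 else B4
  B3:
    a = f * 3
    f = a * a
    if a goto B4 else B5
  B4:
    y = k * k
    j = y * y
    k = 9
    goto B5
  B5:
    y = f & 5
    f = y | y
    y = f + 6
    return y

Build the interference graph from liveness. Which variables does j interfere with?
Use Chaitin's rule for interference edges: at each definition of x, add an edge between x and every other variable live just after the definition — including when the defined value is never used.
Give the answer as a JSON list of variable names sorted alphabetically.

Answer: ["f", "k"]

Analysis:
def/use:
  B0: def={f,k} ue=∅
  B1: def={f,j} ue={f}
  B2: def={a,f} ue=∅
  B3: def={a,f} ue={f}
  B4: def={j,k,y} ue={k}
  B5: def={f,y} ue={f}

Liveness:
  live B0: ∅→{f,k}
  live B1: {f,k}→{f,k}
  live B2: {k}→{f,k}
  live B3: {f,k}→{f,k}
  live B4: {f,k}→{f}
  live B5: {f}→∅

Interference:
  a — {f,k}
  f — {a,j,k,y}
  j — {f,k}
  k — {a,f,j}
  y — {f}

N(j) = ["f", "k"]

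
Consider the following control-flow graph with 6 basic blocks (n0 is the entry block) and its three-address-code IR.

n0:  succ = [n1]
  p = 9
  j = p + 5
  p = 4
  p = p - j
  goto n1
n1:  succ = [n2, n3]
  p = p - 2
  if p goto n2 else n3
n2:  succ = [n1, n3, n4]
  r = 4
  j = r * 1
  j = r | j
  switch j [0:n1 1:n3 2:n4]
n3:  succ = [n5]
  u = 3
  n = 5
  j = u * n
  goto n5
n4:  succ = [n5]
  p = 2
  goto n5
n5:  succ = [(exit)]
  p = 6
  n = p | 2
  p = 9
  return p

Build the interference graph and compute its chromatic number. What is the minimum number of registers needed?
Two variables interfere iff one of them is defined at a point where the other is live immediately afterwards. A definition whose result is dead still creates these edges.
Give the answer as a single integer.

Answer: 3

Working:
Per-block:
  n0 def {j,p} use ∅
  n1 def {p} use {p}
  n2 def {j,r} use ∅
  n3 def {j,n,u} use ∅
  n4 def {p} use ∅
  n5 def {n,p} use ∅

Liveness:
  n0 li=∅ lo={p}
  n1 li={p} lo={p}
  n2 li={p} lo={p}
  n3 li=∅ lo=∅
  n4 li=∅ lo=∅
  n5 li=∅ lo=∅

Conflict graph:
  j↔{p,r}
  n↔{u}
  p↔{j,r}
  r↔{j,p}
  u↔{n}

Colouring:
  lower bound: {j,p,r} mutually conflict ⇒ χ ≥ 3
  3-colouring: r0={j,n}  r1={p,u}  r2={r}
  χ = 3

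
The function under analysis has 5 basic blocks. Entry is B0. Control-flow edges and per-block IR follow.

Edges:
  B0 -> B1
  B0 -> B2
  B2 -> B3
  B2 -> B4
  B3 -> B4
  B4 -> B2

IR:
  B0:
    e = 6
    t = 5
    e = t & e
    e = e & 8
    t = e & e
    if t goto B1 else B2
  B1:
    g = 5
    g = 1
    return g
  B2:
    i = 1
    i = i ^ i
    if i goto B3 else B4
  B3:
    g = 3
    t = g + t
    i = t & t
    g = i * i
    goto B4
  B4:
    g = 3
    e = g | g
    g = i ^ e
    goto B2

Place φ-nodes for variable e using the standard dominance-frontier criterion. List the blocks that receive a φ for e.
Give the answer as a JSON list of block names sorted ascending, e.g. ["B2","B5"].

Answer: ["B2"]

Derivation:
idom tree: B1←B0 B2←B0 B3←B2 B4←B2
Dom at joins:
  B2: preds {B0,B4}: {B0} ∩ {B0,B2,B4} = {B0}; idom=B0
  B4: preds {B2,B3}: {B0,B2} ∩ {B0,B2,B3} = {B0,B2}; idom=B2

DF walk-up:
  join B2 pred B0: · stop@B0
  join B2 pred B4: B4→B2 stop@B0
  join B4 pred B2: · stop@B2
  join B4 pred B3: B3 stop@B2
  DF(B0)=∅
  DF(B1)=∅
  DF(B2)={B2}
  DF(B3)={B4}
  DF(B4)={B2}

φ for e: defs {B0,B4}
  DF⁺ = {B2}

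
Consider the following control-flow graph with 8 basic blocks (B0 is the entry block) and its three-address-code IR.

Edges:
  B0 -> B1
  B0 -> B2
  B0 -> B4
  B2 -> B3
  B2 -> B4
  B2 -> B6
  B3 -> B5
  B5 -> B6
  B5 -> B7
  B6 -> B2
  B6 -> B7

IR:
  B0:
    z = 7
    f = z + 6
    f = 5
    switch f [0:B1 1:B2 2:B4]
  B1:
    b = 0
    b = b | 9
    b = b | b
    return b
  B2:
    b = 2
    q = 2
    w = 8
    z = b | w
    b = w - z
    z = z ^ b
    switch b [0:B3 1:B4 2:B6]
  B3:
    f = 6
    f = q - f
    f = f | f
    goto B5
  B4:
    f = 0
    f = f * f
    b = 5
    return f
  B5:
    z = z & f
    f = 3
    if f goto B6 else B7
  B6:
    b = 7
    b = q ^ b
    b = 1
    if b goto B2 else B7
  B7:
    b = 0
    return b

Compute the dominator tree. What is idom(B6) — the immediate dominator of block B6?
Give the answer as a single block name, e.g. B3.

Answer: B2

Working:
idom tree: B1←B0 B2←B0 B3←B2 B4←B0 B5←B3 B6←B2 B7←B2
Join-block Dom:
  B2: preds {B0,B6}: {B0} ∩ {B0,B2,B6} = {B0}; idom=B0
  B4: preds {B0,B2}: {B0} ∩ {B0,B2} = {B0}; idom=B0
  B6: preds {B2,B5}: {B0,B2} ∩ {B0,B2,B3,B5} = {B0,B2}; idom=B2
  B7: preds {B5,B6}: {B0,B2,B3,B5} ∩ {B0,B2,B6} = {B0,B2}; idom=B2

idom(B6) = B2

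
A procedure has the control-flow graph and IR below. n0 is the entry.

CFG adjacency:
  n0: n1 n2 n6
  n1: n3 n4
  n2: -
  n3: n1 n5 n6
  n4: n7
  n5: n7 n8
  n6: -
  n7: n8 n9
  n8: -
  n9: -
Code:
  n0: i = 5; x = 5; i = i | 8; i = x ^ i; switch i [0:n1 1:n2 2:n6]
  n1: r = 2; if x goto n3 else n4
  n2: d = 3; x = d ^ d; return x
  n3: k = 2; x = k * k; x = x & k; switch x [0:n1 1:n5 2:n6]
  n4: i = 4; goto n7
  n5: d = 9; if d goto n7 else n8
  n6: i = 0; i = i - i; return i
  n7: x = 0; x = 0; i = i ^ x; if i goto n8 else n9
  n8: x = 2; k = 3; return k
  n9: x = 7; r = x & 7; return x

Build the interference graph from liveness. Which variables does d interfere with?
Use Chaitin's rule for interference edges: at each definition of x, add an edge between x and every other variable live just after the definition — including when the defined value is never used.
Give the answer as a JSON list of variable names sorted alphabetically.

Per-block:
  n0 def {i,x} use ∅
  n1 def {r} use {x}
  n2 def {d,x} use ∅
  n3 def {k,x} use ∅
  n4 def {i} use ∅
  n5 def {d} use ∅
  n6 def {i} use ∅
  n7 def {i,x} use {i}
  n8 def {k,x} use ∅
  n9 def {r,x} use ∅

Liveness:
  n0: in=∅ out={i,x}
  n1: in={i,x} out={i}
  n2: in=∅ out=∅
  n3: in={i} out={i,x}
  n4: in=∅ out={i}
  n5: in={i} out={i}
  n6: in=∅ out=∅
  n7: in={i} out=∅
  n8: in=∅ out=∅
  n9: in=∅ out=∅

Conflict graph:
  d: {i}
  i: {d,k,r,x}
  k: {i,x}
  r: {i,x}
  x: {i,k,r}

N(d) = ["i"]

Answer: ["i"]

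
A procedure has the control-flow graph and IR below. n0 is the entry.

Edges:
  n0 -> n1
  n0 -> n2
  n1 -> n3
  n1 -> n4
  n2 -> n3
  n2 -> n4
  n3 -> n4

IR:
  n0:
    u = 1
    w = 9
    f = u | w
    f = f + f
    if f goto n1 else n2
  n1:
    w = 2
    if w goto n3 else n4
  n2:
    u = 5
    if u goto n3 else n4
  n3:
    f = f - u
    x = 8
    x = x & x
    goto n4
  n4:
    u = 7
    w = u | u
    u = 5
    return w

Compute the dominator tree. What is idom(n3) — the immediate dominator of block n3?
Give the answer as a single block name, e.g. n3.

idom tree: n1←n0 n2←n0 n3←n0 n4←n0
Join-block Dom:
  n3: preds {n1,n2}: {n0,n1} ∩ {n0,n2} = {n0}; idom=n0
  n4: preds {n1,n2,n3}: {n0,n1} ∩ {n0,n2} ∩ {n0,n3} = {n0}; idom=n0

idom(n3) = n0

Answer: n0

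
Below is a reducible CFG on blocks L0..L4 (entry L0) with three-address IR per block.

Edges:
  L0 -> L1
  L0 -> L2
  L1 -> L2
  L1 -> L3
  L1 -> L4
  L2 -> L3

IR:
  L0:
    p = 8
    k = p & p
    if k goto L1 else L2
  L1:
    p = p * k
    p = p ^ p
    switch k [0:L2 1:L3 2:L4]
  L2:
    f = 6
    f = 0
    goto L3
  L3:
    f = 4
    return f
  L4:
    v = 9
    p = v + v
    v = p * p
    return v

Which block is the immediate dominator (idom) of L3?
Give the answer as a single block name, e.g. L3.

Answer: L0

Analysis:
idom tree: L1←L0 L2←L0 L3←L0 L4←L1
Dom∩ at merges:
  L2: preds {L0,L1}: {L0} ∩ {L0,L1} = {L0}; idom=L0
  L3: preds {L1,L2}: {L0,L1} ∩ {L0,L2} = {L0}; idom=L0

idom(L3) = L0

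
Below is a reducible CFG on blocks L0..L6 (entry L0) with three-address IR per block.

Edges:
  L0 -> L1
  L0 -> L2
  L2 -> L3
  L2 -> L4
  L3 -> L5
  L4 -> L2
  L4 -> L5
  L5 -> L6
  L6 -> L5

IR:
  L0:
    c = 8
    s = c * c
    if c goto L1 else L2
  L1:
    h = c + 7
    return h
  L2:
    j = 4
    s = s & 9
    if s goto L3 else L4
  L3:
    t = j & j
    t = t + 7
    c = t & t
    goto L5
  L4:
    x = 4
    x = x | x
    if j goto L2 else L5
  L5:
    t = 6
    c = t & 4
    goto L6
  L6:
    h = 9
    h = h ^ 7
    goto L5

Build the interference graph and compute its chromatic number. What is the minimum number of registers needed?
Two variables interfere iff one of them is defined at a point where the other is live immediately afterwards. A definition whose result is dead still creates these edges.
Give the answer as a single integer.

Answer: 3

Derivation:
Per-block:
  L0: def={c,s} ue=∅
  L1: def={h} ue={c}
  L2: def={j,s} ue={s}
  L3: def={c,t} ue={j}
  L4: def={x} ue={j}
  L5: def={c,t} ue=∅
  L6: def={h} ue=∅

Live sets:
  live L0: ∅→{c,s}
  live L1: {c}→∅
  live L2: {s}→{j,s}
  live L3: {j}→∅
  live L4: {j,s}→{s}
  live L5: ∅→∅
  live L6: ∅→∅

Interference:
  c — {s}
  h — ∅
  j — {s,x}
  s — {c,j,x}
  t — ∅
  x — {j,s}

Chromatic number:
  {j,s,x} pairwise interfere (3-clique) ⇒ χ ≥ 3
  3-colouring: r0={h,s,t}  r1={c,j}  r2={x}
  χ = 3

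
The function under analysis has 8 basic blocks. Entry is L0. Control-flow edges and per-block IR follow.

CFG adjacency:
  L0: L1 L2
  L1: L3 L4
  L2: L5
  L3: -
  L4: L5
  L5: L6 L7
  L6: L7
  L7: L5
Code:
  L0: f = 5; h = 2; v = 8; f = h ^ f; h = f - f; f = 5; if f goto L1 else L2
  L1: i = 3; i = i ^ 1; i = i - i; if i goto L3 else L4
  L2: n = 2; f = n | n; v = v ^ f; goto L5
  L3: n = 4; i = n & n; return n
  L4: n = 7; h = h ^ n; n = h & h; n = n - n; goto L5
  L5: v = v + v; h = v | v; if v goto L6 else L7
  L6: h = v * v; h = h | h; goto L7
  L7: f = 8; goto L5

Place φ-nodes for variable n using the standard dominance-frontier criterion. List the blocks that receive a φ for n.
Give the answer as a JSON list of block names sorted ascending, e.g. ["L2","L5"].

Answer: ["L5"]

Working:
idom tree: L1←L0 L2←L0 L3←L1 L4←L1 L5←L0 L6←L5 L7←L5
Dom∩ at merges:
  L5: preds {L2,L4,L7}: {L0,L2} ∩ {L0,L1,L4} ∩ {L0,L5,L7} = {L0}; idom=L0
  L7: preds {L5,L6}: {L0,L5} ∩ {L0,L5,L6} = {L0,L5}; idom=L5

DF derivation:
  L5←L2: walk L2 to L0
  L5←L4: walk L4→L1 to L0
  L5←L7: walk L7→L5 to L0
  L7←L5: walk · to L5
  L7←L6: walk L6 to L5
  L0: DF=∅
  L1: DF={L5}
  L2: DF={L5}
  L3: DF=∅
  L4: DF={L5}
  L5: DF={L5}
  L6: DF={L7}
  L7: DF={L5}

φ for n: defs {L2,L3,L4}
  DF⁺ = {L5}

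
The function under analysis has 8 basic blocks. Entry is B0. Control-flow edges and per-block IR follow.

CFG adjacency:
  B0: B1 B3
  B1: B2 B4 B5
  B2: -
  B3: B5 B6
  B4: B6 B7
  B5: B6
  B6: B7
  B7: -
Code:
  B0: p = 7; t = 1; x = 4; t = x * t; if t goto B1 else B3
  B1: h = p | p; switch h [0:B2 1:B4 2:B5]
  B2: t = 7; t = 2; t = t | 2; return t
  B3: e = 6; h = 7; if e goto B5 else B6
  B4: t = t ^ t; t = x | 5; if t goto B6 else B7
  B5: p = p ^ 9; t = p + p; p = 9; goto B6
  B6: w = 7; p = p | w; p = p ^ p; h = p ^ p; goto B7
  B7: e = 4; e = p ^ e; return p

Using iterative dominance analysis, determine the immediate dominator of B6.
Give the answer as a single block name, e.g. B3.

Answer: B0

Analysis:
idom tree: B1←B0 B2←B1 B3←B0 B4←B1 B5←B0 B6←B0 B7←B0
Dom at joins:
  B5: preds {B1,B3}: {B0,B1} ∩ {B0,B3} = {B0}; idom=B0
  B6: preds {B3,B4,B5}: {B0,B3} ∩ {B0,B1,B4} ∩ {B0,B5} = {B0}; idom=B0
  B7: preds {B4,B6}: {B0,B1,B4} ∩ {B0,B6} = {B0}; idom=B0

idom(B6) = B0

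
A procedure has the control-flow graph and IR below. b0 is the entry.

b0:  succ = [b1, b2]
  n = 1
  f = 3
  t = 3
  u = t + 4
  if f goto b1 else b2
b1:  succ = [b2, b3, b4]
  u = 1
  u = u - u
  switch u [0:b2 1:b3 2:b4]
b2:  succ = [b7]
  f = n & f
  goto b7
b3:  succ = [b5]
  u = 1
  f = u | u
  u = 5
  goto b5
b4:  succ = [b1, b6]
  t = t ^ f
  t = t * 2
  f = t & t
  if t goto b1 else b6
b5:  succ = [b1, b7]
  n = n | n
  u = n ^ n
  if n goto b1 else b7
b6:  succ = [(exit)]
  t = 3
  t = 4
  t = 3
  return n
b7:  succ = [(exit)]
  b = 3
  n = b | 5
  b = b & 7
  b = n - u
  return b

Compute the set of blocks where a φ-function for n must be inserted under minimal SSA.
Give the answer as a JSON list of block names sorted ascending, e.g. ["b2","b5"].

Answer: ["b1", "b2", "b7"]

Working:
idom tree: b1←b0 b2←b0 b3←b1 b4←b1 b5←b3 b6←b4 b7←b0
Join-block Dom:
  b1: preds {b0,b4,b5}: {b0} ∩ {b0,b1,b4} ∩ {b0,b1,b3,b5} = {b0}; idom=b0
  b2: preds {b0,b1}: {b0} ∩ {b0,b1} = {b0}; idom=b0
  b7: preds {b2,b5}: {b0,b2} ∩ {b0,b1,b3,b5} = {b0}; idom=b0

Frontier:
  join b1 pred b0: · stop@b0
  join b1 pred b4: b4→b1 stop@b0
  join b1 pred b5: b5→b3→b1 stop@b0
  join b2 pred b0: · stop@b0
  join b2 pred b1: b1 stop@b0
  join b7 pred b2: b2 stop@b0
  join b7 pred b5: b5→b3→b1 stop@b0
  b0: DF=∅
  b1: DF={b1,b2,b7}
  b2: DF={b7}
  b3: DF={b1,b7}
  b4: DF={b1}
  b5: DF={b1,b7}
  b6: DF=∅
  b7: DF=∅

φ for n: defs {b0,b5,b7}
  DF⁺ = {b1,b2,b7}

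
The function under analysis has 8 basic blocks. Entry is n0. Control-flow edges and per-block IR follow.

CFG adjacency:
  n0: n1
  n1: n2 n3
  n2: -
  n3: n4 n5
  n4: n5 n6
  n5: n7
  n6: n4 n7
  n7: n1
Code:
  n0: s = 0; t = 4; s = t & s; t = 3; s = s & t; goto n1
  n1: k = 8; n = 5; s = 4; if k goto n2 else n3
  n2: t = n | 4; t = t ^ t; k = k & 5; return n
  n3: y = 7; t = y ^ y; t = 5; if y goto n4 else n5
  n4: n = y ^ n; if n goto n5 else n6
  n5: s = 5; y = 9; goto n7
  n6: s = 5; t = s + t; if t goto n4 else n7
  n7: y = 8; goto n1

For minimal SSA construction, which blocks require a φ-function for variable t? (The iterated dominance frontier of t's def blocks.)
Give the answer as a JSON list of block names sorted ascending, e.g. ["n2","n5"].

idom tree: n1←n0 n2←n1 n3←n1 n4←n3 n5←n3 n6←n4 n7←n3
Dom at joins:
  n1: preds {n0,n7}: {n0} ∩ {n0,n1,n3,n7} = {n0}; idom=n0
  n4: preds {n3,n6}: {n0,n1,n3} ∩ {n0,n1,n3,n4,n6} = {n0,n1,n3}; idom=n3
  n5: preds {n3,n4}: {n0,n1,n3} ∩ {n0,n1,n3,n4} = {n0,n1,n3}; idom=n3
  n7: preds {n5,n6}: {n0,n1,n3,n5} ∩ {n0,n1,n3,n4,n6} = {n0,n1,n3}; idom=n3

DF derivation:
  n1←n0: walk · to n0
  n1←n7: walk n7→n3→n1 to n0
  n4←n3: walk · to n3
  n4←n6: walk n6→n4 to n3
  n5←n3: walk · to n3
  n5←n4: walk n4 to n3
  n7←n5: walk n5 to n3
  n7←n6: walk n6→n4 to n3
  n0 → ∅
  n1 → {n1}
  n2 → ∅
  n3 → {n1}
  n4 → {n4,n5,n7}
  n5 → {n7}
  n6 → {n4,n7}
  n7 → {n1}

φ for t: defs {n0,n2,n3,n6}
  DF⁺ = {n1,n4,n5,n7}

Answer: ["n1", "n4", "n5", "n7"]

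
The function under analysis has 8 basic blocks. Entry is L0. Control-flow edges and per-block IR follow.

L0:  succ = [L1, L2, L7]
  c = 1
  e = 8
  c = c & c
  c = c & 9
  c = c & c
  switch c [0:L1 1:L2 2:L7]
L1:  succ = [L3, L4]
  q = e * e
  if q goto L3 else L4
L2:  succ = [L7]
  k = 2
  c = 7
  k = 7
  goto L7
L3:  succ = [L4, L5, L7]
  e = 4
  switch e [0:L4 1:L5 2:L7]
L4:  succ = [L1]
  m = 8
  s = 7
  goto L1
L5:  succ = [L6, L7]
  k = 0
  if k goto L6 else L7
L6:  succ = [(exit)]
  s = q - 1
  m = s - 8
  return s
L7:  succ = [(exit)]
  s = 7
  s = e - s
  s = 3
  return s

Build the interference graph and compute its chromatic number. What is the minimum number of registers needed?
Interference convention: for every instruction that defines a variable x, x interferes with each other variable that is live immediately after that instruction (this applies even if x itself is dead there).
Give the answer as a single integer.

Answer: 3

Working:
def/use:
  L0 def {c,e} use ∅
  L1 def {q} use {e}
  L2 def {c,k} use ∅
  L3 def {e} use ∅
  L4 def {m,s} use ∅
  L5 def {k} use ∅
  L6 def {m,s} use {q}
  L7 def {s} use {e}

Live sets:
  live L0: ∅→{e}
  live L1: {e}→{e,q}
  live L2: {e}→{e}
  live L3: {q}→{e,q}
  live L4: {e}→{e}
  live L5: {e,q}→{e,q}
  live L6: {q}→∅
  live L7: {e}→∅

Interfere edges:
  c — {e}
  e — {c,k,m,q,s}
  k — {e,q}
  m — {e,s}
  q — {e,k}
  s — {e,m}

Colouring:
  {e,k,q} pairwise interfere (3-clique) ⇒ χ ≥ 3
  assign c→r1 e→r0 k→r1 m→r1 q→r2 s→r2 — no edge inside a register ⇒ χ ≤ 3
  χ = 3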